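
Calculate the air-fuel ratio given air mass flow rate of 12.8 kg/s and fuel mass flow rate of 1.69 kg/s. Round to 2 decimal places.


AFR = m_air / m_fuel
AFR = 12.8 / 1.69 = 7.57


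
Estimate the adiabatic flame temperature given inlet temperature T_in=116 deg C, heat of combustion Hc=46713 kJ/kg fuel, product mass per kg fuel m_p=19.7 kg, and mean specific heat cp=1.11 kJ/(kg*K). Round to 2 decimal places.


T_ad = T_in + Hc / (m_p * cp)
Denominator = 19.7 * 1.11 = 21.8670
Temperature rise = 46713 / 21.8670 = 2136.23 K
T_ad = 116 + 2136.23 = 2252.23 deg C


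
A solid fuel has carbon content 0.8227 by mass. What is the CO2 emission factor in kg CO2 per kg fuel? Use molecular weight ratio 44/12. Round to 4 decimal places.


EF = C_frac * (M_CO2 / M_C)
EF = 0.8227 * (44/12)
EF = 0.8227 * 3.666667 = 3.0166 kg_CO2/kg_fuel


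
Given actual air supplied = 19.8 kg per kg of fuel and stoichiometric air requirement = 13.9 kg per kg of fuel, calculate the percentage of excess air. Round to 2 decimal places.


Excess air = actual - stoichiometric = 19.8 - 13.9 = 5.90 kg/kg fuel
Excess air % = (excess / stoich) * 100 = (5.90 / 13.9) * 100 = 42.45%


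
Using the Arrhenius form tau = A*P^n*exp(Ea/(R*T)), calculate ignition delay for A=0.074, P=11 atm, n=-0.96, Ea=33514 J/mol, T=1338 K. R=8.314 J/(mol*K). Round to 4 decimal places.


tau = A * P^n * exp(Ea/(R*T))
P^n = 11^(-0.96) = 0.10006058
Ea/(R*T) = 33514/(8.314*1338) = 3.012729
exp(Ea/(R*T)) = 20.342849
tau = 0.074 * 0.10006058 * 20.342849 = 0.1506 ms


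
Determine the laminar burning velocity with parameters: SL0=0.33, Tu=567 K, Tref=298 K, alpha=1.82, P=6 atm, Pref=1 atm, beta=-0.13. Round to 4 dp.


SL = SL0 * (Tu/Tref)^alpha * (P/Pref)^beta
T ratio = 567/298 = 1.90268456
(T ratio)^alpha = 1.90268456^1.82 = 3.224390
(P/Pref)^beta = 6^(-0.13) = 0.792210
SL = 0.33 * 3.224390 * 0.792210 = 0.8430 m/s


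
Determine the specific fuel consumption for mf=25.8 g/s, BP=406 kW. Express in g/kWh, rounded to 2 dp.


SFC = (mf / BP) * 3600
Rate = 25.8 / 406 = 0.063547 g/(s*kW)
SFC = 0.063547 * 3600 = 228.77 g/kWh


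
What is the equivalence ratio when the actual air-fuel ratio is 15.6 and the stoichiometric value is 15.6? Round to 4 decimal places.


phi = AFR_stoich / AFR_actual
phi = 15.6 / 15.6 = 1.0000


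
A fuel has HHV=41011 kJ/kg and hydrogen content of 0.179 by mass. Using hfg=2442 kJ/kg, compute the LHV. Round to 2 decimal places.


LHV = HHV - hfg * 9 * H
Water correction = 2442 * 9 * 0.179 = 3934.062 kJ/kg
LHV = 41011 - 3934.062 = 37076.94 kJ/kg


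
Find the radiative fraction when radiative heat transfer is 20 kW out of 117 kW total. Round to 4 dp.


f_rad = Q_rad / Q_total
f_rad = 20 / 117 = 0.1709


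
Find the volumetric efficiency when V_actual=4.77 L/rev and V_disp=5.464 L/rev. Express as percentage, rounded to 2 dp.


eta_v = (V_actual / V_disp) * 100
Ratio = 4.77 / 5.464 = 0.8730
eta_v = 0.8730 * 100 = 87.30%


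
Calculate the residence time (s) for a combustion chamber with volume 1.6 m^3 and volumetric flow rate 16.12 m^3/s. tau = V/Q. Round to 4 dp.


tau = V / Q_flow
tau = 1.6 / 16.12 = 0.0993 s


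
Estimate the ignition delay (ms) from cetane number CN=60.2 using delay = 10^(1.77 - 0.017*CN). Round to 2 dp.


delay = 10^(1.77 - 0.017*CN)
Exponent = 1.77 - 0.017*60.2 = 0.7466
delay = 10^0.7466 = 5.58 ms


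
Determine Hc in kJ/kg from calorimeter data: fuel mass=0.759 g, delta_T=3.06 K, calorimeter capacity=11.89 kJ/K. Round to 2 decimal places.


Hc = C_cal * delta_T / m_fuel
Q_released = 11.89 * 3.06 = 36.3834 kJ
m_fuel = 0.759 g = 0.759/1000 kg = 0.000759 kg
Hc = 36.3834 / 0.000759 = 47935.97 kJ/kg


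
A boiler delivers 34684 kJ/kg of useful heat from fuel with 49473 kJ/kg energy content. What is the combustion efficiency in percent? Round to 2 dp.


Efficiency = (Q_useful / Q_fuel) * 100
Efficiency = (34684 / 49473) * 100
Efficiency = 0.7011 * 100 = 70.11%


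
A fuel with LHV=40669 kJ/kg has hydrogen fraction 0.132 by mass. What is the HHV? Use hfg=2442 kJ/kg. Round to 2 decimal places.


HHV = LHV + hfg * 9 * H
Water addition = 2442 * 9 * 0.132 = 2901.096 kJ/kg
HHV = 40669 + 2901.096 = 43570.10 kJ/kg


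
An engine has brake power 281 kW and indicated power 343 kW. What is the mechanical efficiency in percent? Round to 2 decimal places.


eta_mech = (BP / IP) * 100
Ratio = 281 / 343 = 0.8192
eta_mech = 0.8192 * 100 = 81.92%


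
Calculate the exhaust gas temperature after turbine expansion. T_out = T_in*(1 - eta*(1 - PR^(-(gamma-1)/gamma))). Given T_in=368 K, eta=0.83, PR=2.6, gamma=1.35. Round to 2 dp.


T_out = T_in * (1 - eta * (1 - PR^(-(gamma-1)/gamma)))
Exponent = -(1.35-1)/1.35 = -0.25925926
PR^exp = 2.6^(-0.25925926) = 0.78057442
Factor = 1 - 0.83*(1 - 0.78057442) = 0.81787677
T_out = 368 * 0.81787677 = 300.98 K


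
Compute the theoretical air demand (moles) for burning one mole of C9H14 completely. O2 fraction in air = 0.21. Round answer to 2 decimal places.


Balanced combustion: C9H14 + 12.5 O2 -> 9 CO2 + 7 H2O
O2 needed = C + H/4 = 9 + 14/4 = 12.50 moles
Air moles = O2 / 0.21 = 12.50 / 0.21 = 59.52 moles air


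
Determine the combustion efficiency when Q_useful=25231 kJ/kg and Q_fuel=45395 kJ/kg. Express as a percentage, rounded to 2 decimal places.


Efficiency = (Q_useful / Q_fuel) * 100
Efficiency = (25231 / 45395) * 100
Efficiency = 0.5558 * 100 = 55.58%


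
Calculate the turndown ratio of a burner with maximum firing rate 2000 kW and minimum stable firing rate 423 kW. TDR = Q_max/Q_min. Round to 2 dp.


TDR = Q_max / Q_min
TDR = 2000 / 423 = 4.73


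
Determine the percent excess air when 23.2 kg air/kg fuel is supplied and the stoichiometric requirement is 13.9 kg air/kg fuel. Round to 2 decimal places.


Excess air = actual - stoichiometric = 23.2 - 13.9 = 9.30 kg/kg fuel
Excess air % = (excess / stoich) * 100 = (9.30 / 13.9) * 100 = 66.91%


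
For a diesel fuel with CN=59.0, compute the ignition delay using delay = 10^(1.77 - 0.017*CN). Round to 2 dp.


delay = 10^(1.77 - 0.017*CN)
Exponent = 1.77 - 0.017*59.0 = 0.7670
delay = 10^0.7670 = 5.85 ms


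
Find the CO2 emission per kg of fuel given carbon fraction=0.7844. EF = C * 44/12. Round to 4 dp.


EF = C_frac * (M_CO2 / M_C)
EF = 0.7844 * (44/12)
EF = 0.7844 * 3.666667 = 2.8761 kg_CO2/kg_fuel


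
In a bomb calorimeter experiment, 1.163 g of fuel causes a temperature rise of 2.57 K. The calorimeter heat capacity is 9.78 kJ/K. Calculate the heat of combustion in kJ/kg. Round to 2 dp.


Hc = C_cal * delta_T / m_fuel
Q_released = 9.78 * 2.57 = 25.1346 kJ
m_fuel = 1.163 g = 1.163/1000 kg = 0.001163 kg
Hc = 25.1346 / 0.001163 = 21611.87 kJ/kg


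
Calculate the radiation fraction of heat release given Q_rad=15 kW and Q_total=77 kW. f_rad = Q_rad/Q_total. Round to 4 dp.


f_rad = Q_rad / Q_total
f_rad = 15 / 77 = 0.1948


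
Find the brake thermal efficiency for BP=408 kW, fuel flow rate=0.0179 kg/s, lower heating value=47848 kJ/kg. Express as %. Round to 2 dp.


eta_BTE = (BP / (mf * LHV)) * 100
Denominator = 0.0179 * 47848 = 856.4792 kW
eta_BTE = (408 / 856.4792) * 100 = 47.64%


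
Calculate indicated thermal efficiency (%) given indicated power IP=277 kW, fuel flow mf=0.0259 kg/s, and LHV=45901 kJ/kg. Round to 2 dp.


eta_ith = (IP / (mf * LHV)) * 100
Denominator = 0.0259 * 45901 = 1188.8359 kW
eta_ith = (277 / 1188.8359) * 100 = 23.30%


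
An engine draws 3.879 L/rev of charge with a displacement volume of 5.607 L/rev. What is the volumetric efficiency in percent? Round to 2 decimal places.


eta_v = (V_actual / V_disp) * 100
Ratio = 3.879 / 5.607 = 0.6918
eta_v = 0.6918 * 100 = 69.18%


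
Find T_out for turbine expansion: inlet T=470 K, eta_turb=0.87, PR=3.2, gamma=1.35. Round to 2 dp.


T_out = T_in * (1 - eta * (1 - PR^(-(gamma-1)/gamma)))
Exponent = -(1.35-1)/1.35 = -0.25925926
PR^exp = 3.2^(-0.25925926) = 0.73966521
Factor = 1 - 0.87*(1 - 0.73966521) = 0.77350873
T_out = 470 * 0.77350873 = 363.55 K


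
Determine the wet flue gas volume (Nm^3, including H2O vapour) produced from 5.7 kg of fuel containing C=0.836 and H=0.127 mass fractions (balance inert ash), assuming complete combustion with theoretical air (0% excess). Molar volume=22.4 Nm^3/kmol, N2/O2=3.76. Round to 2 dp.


Per kg fuel: CO2 = (C/12 kmol)*22.4 = (0.836/12)*22.4 = 1.56053 Nm^3
Per kg fuel: H2O = (H/2 kmol)*22.4 = (0.127/2)*22.4 = 1.42240 Nm^3
O2 needed per kg fuel = C/12 + H/4 = 0.836/12 + 0.127/4 = 0.10141667 kmol
Per kg fuel: N2 = O2*3.76*22.4 = 0.10141667*3.76*22.4 = 8.54172 Nm^3
Total per kg = 1.56053 + 1.42240 + 8.54172 = 11.52465 Nm^3
Total = 11.52465 * 5.7 = 65.69 Nm^3


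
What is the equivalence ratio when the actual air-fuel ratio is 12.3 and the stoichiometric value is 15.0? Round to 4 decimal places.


phi = AFR_stoich / AFR_actual
phi = 15.0 / 12.3 = 1.2195


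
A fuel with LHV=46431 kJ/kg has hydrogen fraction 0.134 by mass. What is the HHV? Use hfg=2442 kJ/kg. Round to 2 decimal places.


HHV = LHV + hfg * 9 * H
Water addition = 2442 * 9 * 0.134 = 2945.052 kJ/kg
HHV = 46431 + 2945.052 = 49376.05 kJ/kg


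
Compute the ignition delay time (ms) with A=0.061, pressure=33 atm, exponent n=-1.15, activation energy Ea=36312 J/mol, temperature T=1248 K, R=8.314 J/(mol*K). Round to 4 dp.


tau = A * P^n * exp(Ea/(R*T))
P^n = 33^(-1.15) = 0.01793531
Ea/(R*T) = 36312/(8.314*1248) = 3.499658
exp(Ea/(R*T)) = 33.104117
tau = 0.061 * 0.01793531 * 33.104117 = 0.0362 ms


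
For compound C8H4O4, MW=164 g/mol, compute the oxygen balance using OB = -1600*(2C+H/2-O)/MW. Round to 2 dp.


OB = -1600 * (2C + H/2 - O) / MW
Inner = 2*8 + 4/2 - 4 = 14.00
OB = -1600 * 14.00 / 164 = -136.59%


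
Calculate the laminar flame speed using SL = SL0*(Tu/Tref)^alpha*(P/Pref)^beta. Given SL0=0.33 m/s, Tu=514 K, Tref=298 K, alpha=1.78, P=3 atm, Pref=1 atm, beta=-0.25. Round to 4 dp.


SL = SL0 * (Tu/Tref)^alpha * (P/Pref)^beta
T ratio = 514/298 = 1.72483221
(T ratio)^alpha = 1.72483221^1.78 = 2.638818
(P/Pref)^beta = 3^(-0.25) = 0.759836
SL = 0.33 * 2.638818 * 0.759836 = 0.6617 m/s


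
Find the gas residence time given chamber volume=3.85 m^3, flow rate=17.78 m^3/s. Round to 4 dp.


tau = V / Q_flow
tau = 3.85 / 17.78 = 0.2165 s


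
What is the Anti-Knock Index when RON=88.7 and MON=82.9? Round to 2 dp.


AKI = (RON + MON) / 2
AKI = (88.7 + 82.9) / 2
AKI = 171.6 / 2 = 85.80


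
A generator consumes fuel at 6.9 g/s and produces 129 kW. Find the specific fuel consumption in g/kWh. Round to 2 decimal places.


SFC = (mf / BP) * 3600
Rate = 6.9 / 129 = 0.053488 g/(s*kW)
SFC = 0.053488 * 3600 = 192.56 g/kWh


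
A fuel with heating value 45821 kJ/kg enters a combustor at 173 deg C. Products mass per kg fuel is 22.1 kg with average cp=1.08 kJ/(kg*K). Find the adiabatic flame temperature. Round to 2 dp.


T_ad = T_in + Hc / (m_p * cp)
Denominator = 22.1 * 1.08 = 23.8680
Temperature rise = 45821 / 23.8680 = 1919.77 K
T_ad = 173 + 1919.77 = 2092.77 deg C


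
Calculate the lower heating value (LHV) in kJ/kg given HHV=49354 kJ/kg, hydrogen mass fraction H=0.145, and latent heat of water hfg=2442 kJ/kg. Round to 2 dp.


LHV = HHV - hfg * 9 * H
Water correction = 2442 * 9 * 0.145 = 3186.810 kJ/kg
LHV = 49354 - 3186.810 = 46167.19 kJ/kg


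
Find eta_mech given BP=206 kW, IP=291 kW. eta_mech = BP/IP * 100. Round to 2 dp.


eta_mech = (BP / IP) * 100
Ratio = 206 / 291 = 0.7079
eta_mech = 0.7079 * 100 = 70.79%


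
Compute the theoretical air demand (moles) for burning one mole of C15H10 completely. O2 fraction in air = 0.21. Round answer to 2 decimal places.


Balanced combustion: C15H10 + 17.5 O2 -> 15 CO2 + 5 H2O
O2 needed = C + H/4 = 15 + 10/4 = 17.50 moles
Air moles = O2 / 0.21 = 17.50 / 0.21 = 83.33 moles air


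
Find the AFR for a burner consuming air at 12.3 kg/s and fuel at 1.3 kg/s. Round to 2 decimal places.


AFR = m_air / m_fuel
AFR = 12.3 / 1.3 = 9.46


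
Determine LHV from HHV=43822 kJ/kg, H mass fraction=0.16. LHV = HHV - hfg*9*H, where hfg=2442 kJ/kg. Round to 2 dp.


LHV = HHV - hfg * 9 * H
Water correction = 2442 * 9 * 0.16 = 3516.480 kJ/kg
LHV = 43822 - 3516.480 = 40305.52 kJ/kg


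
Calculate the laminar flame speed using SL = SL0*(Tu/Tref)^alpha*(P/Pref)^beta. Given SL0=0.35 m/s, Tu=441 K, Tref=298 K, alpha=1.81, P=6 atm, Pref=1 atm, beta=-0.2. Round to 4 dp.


SL = SL0 * (Tu/Tref)^alpha * (P/Pref)^beta
T ratio = 441/298 = 1.47986577
(T ratio)^alpha = 1.47986577^1.81 = 2.032836
(P/Pref)^beta = 6^(-0.2) = 0.698827
SL = 0.35 * 2.032836 * 0.698827 = 0.4972 m/s


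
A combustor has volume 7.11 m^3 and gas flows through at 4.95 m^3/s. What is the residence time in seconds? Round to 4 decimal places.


tau = V / Q_flow
tau = 7.11 / 4.95 = 1.4364 s


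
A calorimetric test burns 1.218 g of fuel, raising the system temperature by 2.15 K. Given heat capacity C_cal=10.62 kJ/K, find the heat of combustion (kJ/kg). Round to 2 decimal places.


Hc = C_cal * delta_T / m_fuel
Q_released = 10.62 * 2.15 = 22.8330 kJ
m_fuel = 1.218 g = 1.218/1000 kg = 0.001218 kg
Hc = 22.8330 / 0.001218 = 18746.31 kJ/kg


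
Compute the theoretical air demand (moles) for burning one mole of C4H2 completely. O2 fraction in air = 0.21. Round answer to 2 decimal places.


Balanced combustion: C4H2 + 4.5 O2 -> 4 CO2 + 1 H2O
O2 needed = C + H/4 = 4 + 2/4 = 4.50 moles
Air moles = O2 / 0.21 = 4.50 / 0.21 = 21.43 moles air


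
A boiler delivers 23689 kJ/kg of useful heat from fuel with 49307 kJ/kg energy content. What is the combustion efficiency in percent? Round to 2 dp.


Efficiency = (Q_useful / Q_fuel) * 100
Efficiency = (23689 / 49307) * 100
Efficiency = 0.4804 * 100 = 48.04%


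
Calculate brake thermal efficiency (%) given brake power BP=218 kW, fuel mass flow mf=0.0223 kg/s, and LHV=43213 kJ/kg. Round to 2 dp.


eta_BTE = (BP / (mf * LHV)) * 100
Denominator = 0.0223 * 43213 = 963.6499 kW
eta_BTE = (218 / 963.6499) * 100 = 22.62%


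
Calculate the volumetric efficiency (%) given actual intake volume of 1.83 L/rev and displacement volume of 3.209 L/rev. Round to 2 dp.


eta_v = (V_actual / V_disp) * 100
Ratio = 1.83 / 3.209 = 0.5703
eta_v = 0.5703 * 100 = 57.03%


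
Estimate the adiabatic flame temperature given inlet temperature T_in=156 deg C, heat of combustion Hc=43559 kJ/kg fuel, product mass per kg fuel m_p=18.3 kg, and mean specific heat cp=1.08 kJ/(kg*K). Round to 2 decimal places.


T_ad = T_in + Hc / (m_p * cp)
Denominator = 18.3 * 1.08 = 19.7640
Temperature rise = 43559 / 19.7640 = 2203.96 K
T_ad = 156 + 2203.96 = 2359.96 deg C


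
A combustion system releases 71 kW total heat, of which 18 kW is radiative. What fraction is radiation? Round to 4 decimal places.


f_rad = Q_rad / Q_total
f_rad = 18 / 71 = 0.2535


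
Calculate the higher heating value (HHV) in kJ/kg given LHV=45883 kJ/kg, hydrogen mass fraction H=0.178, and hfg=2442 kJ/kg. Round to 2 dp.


HHV = LHV + hfg * 9 * H
Water addition = 2442 * 9 * 0.178 = 3912.084 kJ/kg
HHV = 45883 + 3912.084 = 49795.08 kJ/kg


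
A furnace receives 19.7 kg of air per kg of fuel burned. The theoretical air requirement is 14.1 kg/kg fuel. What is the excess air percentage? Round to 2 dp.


Excess air = actual - stoichiometric = 19.7 - 14.1 = 5.60 kg/kg fuel
Excess air % = (excess / stoich) * 100 = (5.60 / 14.1) * 100 = 39.72%


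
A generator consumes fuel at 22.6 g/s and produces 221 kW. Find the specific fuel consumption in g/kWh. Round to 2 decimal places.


SFC = (mf / BP) * 3600
Rate = 22.6 / 221 = 0.102262 g/(s*kW)
SFC = 0.102262 * 3600 = 368.14 g/kWh


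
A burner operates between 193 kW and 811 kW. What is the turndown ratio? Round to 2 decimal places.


TDR = Q_max / Q_min
TDR = 811 / 193 = 4.20


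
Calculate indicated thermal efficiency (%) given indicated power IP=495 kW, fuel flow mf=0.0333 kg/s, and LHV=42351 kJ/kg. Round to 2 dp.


eta_ith = (IP / (mf * LHV)) * 100
Denominator = 0.0333 * 42351 = 1410.2883 kW
eta_ith = (495 / 1410.2883) * 100 = 35.10%


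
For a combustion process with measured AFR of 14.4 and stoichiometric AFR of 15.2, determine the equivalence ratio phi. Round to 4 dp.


phi = AFR_stoich / AFR_actual
phi = 15.2 / 14.4 = 1.0556


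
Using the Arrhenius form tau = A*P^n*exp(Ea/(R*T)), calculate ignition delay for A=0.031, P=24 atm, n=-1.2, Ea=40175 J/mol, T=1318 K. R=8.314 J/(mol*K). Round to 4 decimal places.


tau = A * P^n * exp(Ea/(R*T))
P^n = 24^(-1.2) = 0.02206716
Ea/(R*T) = 40175/(8.314*1318) = 3.666321
exp(Ea/(R*T)) = 39.107753
tau = 0.031 * 0.02206716 * 39.107753 = 0.0268 ms


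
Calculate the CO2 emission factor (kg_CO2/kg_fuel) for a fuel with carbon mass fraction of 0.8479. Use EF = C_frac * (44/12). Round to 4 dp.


EF = C_frac * (M_CO2 / M_C)
EF = 0.8479 * (44/12)
EF = 0.8479 * 3.666667 = 3.1090 kg_CO2/kg_fuel


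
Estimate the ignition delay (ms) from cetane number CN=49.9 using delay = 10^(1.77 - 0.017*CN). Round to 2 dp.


delay = 10^(1.77 - 0.017*CN)
Exponent = 1.77 - 0.017*49.9 = 0.9217
delay = 10^0.9217 = 8.35 ms


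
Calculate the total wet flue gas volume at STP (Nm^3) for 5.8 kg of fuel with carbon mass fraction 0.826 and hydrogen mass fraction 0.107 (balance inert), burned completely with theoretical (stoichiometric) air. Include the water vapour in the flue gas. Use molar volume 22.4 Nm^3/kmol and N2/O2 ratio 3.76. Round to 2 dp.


Per kg fuel: CO2 = (C/12 kmol)*22.4 = (0.826/12)*22.4 = 1.54187 Nm^3
Per kg fuel: H2O = (H/2 kmol)*22.4 = (0.107/2)*22.4 = 1.19840 Nm^3
O2 needed per kg fuel = C/12 + H/4 = 0.826/12 + 0.107/4 = 0.09558333 kmol
Per kg fuel: N2 = O2*3.76*22.4 = 0.09558333*3.76*22.4 = 8.05041 Nm^3
Total per kg = 1.54187 + 1.19840 + 8.05041 = 10.79068 Nm^3
Total = 10.79068 * 5.8 = 62.59 Nm^3


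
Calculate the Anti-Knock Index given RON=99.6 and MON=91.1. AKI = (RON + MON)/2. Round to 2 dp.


AKI = (RON + MON) / 2
AKI = (99.6 + 91.1) / 2
AKI = 190.7 / 2 = 95.35


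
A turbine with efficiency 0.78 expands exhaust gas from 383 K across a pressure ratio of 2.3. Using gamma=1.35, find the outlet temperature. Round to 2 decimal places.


T_out = T_in * (1 - eta * (1 - PR^(-(gamma-1)/gamma)))
Exponent = -(1.35-1)/1.35 = -0.25925926
PR^exp = 2.3^(-0.25925926) = 0.80578413
Factor = 1 - 0.78*(1 - 0.80578413) = 0.84851162
T_out = 383 * 0.84851162 = 324.98 K


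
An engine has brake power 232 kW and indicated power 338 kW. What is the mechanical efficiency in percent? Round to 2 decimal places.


eta_mech = (BP / IP) * 100
Ratio = 232 / 338 = 0.6864
eta_mech = 0.6864 * 100 = 68.64%


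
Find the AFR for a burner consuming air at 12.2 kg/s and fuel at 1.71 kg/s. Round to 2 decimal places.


AFR = m_air / m_fuel
AFR = 12.2 / 1.71 = 7.13


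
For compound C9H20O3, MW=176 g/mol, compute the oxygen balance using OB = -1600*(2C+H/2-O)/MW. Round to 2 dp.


OB = -1600 * (2C + H/2 - O) / MW
Inner = 2*9 + 20/2 - 3 = 25.00
OB = -1600 * 25.00 / 176 = -227.27%


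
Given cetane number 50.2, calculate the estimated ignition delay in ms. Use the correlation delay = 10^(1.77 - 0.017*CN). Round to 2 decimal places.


delay = 10^(1.77 - 0.017*CN)
Exponent = 1.77 - 0.017*50.2 = 0.9166
delay = 10^0.9166 = 8.25 ms


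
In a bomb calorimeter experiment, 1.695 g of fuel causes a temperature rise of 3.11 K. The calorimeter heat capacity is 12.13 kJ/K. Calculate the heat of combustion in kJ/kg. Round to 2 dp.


Hc = C_cal * delta_T / m_fuel
Q_released = 12.13 * 3.11 = 37.7243 kJ
m_fuel = 1.695 g = 1.695/1000 kg = 0.001695 kg
Hc = 37.7243 / 0.001695 = 22256.22 kJ/kg


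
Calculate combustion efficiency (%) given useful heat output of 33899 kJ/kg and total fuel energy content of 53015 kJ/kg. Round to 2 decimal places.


Efficiency = (Q_useful / Q_fuel) * 100
Efficiency = (33899 / 53015) * 100
Efficiency = 0.6394 * 100 = 63.94%


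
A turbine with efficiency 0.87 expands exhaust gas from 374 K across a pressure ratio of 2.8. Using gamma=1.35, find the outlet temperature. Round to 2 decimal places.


T_out = T_in * (1 - eta * (1 - PR^(-(gamma-1)/gamma)))
Exponent = -(1.35-1)/1.35 = -0.25925926
PR^exp = 2.8^(-0.25925926) = 0.76572026
Factor = 1 - 0.87*(1 - 0.76572026) = 0.79617663
T_out = 374 * 0.79617663 = 297.77 K


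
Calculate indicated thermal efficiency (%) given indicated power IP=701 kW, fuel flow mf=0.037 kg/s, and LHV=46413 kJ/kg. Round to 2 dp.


eta_ith = (IP / (mf * LHV)) * 100
Denominator = 0.037 * 46413 = 1717.2810 kW
eta_ith = (701 / 1717.2810) * 100 = 40.82%


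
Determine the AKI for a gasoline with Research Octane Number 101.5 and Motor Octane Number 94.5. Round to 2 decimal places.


AKI = (RON + MON) / 2
AKI = (101.5 + 94.5) / 2
AKI = 196.0 / 2 = 98.00


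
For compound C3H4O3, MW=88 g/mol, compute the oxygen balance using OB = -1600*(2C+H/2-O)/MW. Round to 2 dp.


OB = -1600 * (2C + H/2 - O) / MW
Inner = 2*3 + 4/2 - 3 = 5.00
OB = -1600 * 5.00 / 88 = -90.91%


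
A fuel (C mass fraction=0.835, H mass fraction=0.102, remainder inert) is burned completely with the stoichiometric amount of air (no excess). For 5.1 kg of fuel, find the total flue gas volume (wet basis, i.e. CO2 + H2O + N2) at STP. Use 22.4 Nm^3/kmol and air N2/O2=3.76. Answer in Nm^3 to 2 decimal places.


Per kg fuel: CO2 = (C/12 kmol)*22.4 = (0.835/12)*22.4 = 1.55867 Nm^3
Per kg fuel: H2O = (H/2 kmol)*22.4 = (0.102/2)*22.4 = 1.14240 Nm^3
O2 needed per kg fuel = C/12 + H/4 = 0.835/12 + 0.102/4 = 0.09508333 kmol
Per kg fuel: N2 = O2*3.76*22.4 = 0.09508333*3.76*22.4 = 8.00830 Nm^3
Total per kg = 1.55867 + 1.14240 + 8.00830 = 10.70937 Nm^3
Total = 10.70937 * 5.1 = 54.62 Nm^3


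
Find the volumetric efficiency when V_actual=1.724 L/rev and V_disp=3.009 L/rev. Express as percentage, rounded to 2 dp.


eta_v = (V_actual / V_disp) * 100
Ratio = 1.724 / 3.009 = 0.5729
eta_v = 0.5729 * 100 = 57.29%


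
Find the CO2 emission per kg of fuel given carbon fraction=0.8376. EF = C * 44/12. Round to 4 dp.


EF = C_frac * (M_CO2 / M_C)
EF = 0.8376 * (44/12)
EF = 0.8376 * 3.666667 = 3.0712 kg_CO2/kg_fuel


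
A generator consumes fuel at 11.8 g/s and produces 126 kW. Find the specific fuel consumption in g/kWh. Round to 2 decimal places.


SFC = (mf / BP) * 3600
Rate = 11.8 / 126 = 0.093651 g/(s*kW)
SFC = 0.093651 * 3600 = 337.14 g/kWh


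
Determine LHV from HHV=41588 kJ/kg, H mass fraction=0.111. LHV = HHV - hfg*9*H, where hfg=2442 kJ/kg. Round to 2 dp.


LHV = HHV - hfg * 9 * H
Water correction = 2442 * 9 * 0.111 = 2439.558 kJ/kg
LHV = 41588 - 2439.558 = 39148.44 kJ/kg


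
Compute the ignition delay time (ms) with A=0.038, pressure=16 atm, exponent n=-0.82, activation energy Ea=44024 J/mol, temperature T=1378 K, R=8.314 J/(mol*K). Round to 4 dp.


tau = A * P^n * exp(Ea/(R*T))
P^n = 16^(-0.82) = 0.10294888
Ea/(R*T) = 44024/(8.314*1378) = 3.842645
exp(Ea/(R*T)) = 46.648696
tau = 0.038 * 0.10294888 * 46.648696 = 0.1825 ms


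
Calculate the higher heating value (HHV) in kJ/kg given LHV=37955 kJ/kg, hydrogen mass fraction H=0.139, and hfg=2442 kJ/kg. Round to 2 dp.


HHV = LHV + hfg * 9 * H
Water addition = 2442 * 9 * 0.139 = 3054.942 kJ/kg
HHV = 37955 + 3054.942 = 41009.94 kJ/kg


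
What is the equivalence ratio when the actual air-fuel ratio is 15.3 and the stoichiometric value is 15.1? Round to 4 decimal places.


phi = AFR_stoich / AFR_actual
phi = 15.1 / 15.3 = 0.9869


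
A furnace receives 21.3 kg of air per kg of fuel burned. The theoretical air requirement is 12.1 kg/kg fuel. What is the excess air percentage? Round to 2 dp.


Excess air = actual - stoichiometric = 21.3 - 12.1 = 9.20 kg/kg fuel
Excess air % = (excess / stoich) * 100 = (9.20 / 12.1) * 100 = 76.03%


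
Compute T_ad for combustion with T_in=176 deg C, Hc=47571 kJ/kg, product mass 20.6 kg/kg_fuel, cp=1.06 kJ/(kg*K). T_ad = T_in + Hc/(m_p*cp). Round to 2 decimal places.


T_ad = T_in + Hc / (m_p * cp)
Denominator = 20.6 * 1.06 = 21.8360
Temperature rise = 47571 / 21.8360 = 2178.56 K
T_ad = 176 + 2178.56 = 2354.56 deg C


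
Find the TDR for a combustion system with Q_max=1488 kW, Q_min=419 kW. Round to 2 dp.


TDR = Q_max / Q_min
TDR = 1488 / 419 = 3.55


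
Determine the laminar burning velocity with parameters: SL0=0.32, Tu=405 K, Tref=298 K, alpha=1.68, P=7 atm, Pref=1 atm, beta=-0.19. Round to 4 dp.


SL = SL0 * (Tu/Tref)^alpha * (P/Pref)^beta
T ratio = 405/298 = 1.35906040
(T ratio)^alpha = 1.35906040^1.68 = 1.674330
(P/Pref)^beta = 7^(-0.19) = 0.690926
SL = 0.32 * 1.674330 * 0.690926 = 0.3702 m/s


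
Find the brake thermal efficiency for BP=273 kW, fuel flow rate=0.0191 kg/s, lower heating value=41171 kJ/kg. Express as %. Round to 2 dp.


eta_BTE = (BP / (mf * LHV)) * 100
Denominator = 0.0191 * 41171 = 786.3661 kW
eta_BTE = (273 / 786.3661) * 100 = 34.72%


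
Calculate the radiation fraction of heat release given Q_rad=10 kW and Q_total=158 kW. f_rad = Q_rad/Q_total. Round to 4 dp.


f_rad = Q_rad / Q_total
f_rad = 10 / 158 = 0.0633


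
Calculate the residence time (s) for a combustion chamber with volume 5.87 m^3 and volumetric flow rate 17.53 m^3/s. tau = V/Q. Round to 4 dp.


tau = V / Q_flow
tau = 5.87 / 17.53 = 0.3349 s


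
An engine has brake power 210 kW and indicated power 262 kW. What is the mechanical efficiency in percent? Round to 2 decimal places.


eta_mech = (BP / IP) * 100
Ratio = 210 / 262 = 0.8015
eta_mech = 0.8015 * 100 = 80.15%


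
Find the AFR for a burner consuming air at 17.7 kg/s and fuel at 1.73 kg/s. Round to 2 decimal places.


AFR = m_air / m_fuel
AFR = 17.7 / 1.73 = 10.23


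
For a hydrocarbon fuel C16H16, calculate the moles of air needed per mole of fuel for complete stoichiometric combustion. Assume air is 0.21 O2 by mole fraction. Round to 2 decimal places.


Balanced combustion: C16H16 + 20 O2 -> 16 CO2 + 8 H2O
O2 needed = C + H/4 = 16 + 16/4 = 20.00 moles
Air moles = O2 / 0.21 = 20.00 / 0.21 = 95.24 moles air


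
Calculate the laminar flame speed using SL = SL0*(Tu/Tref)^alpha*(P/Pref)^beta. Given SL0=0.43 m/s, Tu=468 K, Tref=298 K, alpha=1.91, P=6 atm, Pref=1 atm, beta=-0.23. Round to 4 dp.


SL = SL0 * (Tu/Tref)^alpha * (P/Pref)^beta
T ratio = 468/298 = 1.57046980
(T ratio)^alpha = 1.57046980^1.91 = 2.368190
(P/Pref)^beta = 6^(-0.23) = 0.662255
SL = 0.43 * 2.368190 * 0.662255 = 0.6744 m/s


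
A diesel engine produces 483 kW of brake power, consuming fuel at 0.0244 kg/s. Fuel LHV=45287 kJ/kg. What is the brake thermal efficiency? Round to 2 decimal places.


eta_BTE = (BP / (mf * LHV)) * 100
Denominator = 0.0244 * 45287 = 1105.0028 kW
eta_BTE = (483 / 1105.0028) * 100 = 43.71%


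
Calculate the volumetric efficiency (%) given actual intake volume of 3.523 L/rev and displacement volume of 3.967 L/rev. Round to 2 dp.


eta_v = (V_actual / V_disp) * 100
Ratio = 3.523 / 3.967 = 0.8881
eta_v = 0.8881 * 100 = 88.81%


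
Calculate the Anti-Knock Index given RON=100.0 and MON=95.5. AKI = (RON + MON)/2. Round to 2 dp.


AKI = (RON + MON) / 2
AKI = (100.0 + 95.5) / 2
AKI = 195.5 / 2 = 97.75


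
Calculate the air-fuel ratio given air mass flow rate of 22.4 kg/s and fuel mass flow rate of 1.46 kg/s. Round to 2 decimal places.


AFR = m_air / m_fuel
AFR = 22.4 / 1.46 = 15.34


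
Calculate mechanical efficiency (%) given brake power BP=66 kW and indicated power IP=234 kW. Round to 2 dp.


eta_mech = (BP / IP) * 100
Ratio = 66 / 234 = 0.2821
eta_mech = 0.2821 * 100 = 28.21%


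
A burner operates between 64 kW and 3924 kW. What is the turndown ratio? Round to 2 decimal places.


TDR = Q_max / Q_min
TDR = 3924 / 64 = 61.31


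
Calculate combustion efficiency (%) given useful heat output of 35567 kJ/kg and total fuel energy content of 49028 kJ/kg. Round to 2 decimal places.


Efficiency = (Q_useful / Q_fuel) * 100
Efficiency = (35567 / 49028) * 100
Efficiency = 0.7254 * 100 = 72.54%


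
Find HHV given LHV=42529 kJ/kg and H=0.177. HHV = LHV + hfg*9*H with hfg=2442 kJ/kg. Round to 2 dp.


HHV = LHV + hfg * 9 * H
Water addition = 2442 * 9 * 0.177 = 3890.106 kJ/kg
HHV = 42529 + 3890.106 = 46419.11 kJ/kg


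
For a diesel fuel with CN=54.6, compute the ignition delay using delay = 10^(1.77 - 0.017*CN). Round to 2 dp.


delay = 10^(1.77 - 0.017*CN)
Exponent = 1.77 - 0.017*54.6 = 0.8418
delay = 10^0.8418 = 6.95 ms


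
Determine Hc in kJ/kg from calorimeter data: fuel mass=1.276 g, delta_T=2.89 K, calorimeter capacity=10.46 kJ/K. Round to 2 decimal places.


Hc = C_cal * delta_T / m_fuel
Q_released = 10.46 * 2.89 = 30.2294 kJ
m_fuel = 1.276 g = 1.276/1000 kg = 0.001276 kg
Hc = 30.2294 / 0.001276 = 23690.75 kJ/kg


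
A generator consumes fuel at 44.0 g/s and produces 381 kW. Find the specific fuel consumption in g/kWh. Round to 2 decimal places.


SFC = (mf / BP) * 3600
Rate = 44.0 / 381 = 0.115486 g/(s*kW)
SFC = 0.115486 * 3600 = 415.75 g/kWh


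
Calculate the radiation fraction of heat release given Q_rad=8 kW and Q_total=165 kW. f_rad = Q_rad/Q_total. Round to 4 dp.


f_rad = Q_rad / Q_total
f_rad = 8 / 165 = 0.0485


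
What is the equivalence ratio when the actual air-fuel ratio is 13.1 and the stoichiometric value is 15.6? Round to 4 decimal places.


phi = AFR_stoich / AFR_actual
phi = 15.6 / 13.1 = 1.1908


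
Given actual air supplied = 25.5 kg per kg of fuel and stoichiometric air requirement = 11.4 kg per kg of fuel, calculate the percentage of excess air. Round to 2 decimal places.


Excess air = actual - stoichiometric = 25.5 - 11.4 = 14.10 kg/kg fuel
Excess air % = (excess / stoich) * 100 = (14.10 / 11.4) * 100 = 123.68%


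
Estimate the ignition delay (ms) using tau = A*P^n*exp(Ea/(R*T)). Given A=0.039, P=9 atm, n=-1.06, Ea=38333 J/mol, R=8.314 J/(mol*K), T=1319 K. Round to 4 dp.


tau = A * P^n * exp(Ea/(R*T))
P^n = 9^(-1.06) = 0.09738744
Ea/(R*T) = 38333/(8.314*1319) = 3.495570
exp(Ea/(R*T)) = 32.969072
tau = 0.039 * 0.09738744 * 32.969072 = 0.1252 ms


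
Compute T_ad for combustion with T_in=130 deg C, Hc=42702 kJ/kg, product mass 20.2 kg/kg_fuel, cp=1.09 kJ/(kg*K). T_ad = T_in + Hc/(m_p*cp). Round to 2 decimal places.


T_ad = T_in + Hc / (m_p * cp)
Denominator = 20.2 * 1.09 = 22.0180
Temperature rise = 42702 / 22.0180 = 1939.41 K
T_ad = 130 + 1939.41 = 2069.41 deg C


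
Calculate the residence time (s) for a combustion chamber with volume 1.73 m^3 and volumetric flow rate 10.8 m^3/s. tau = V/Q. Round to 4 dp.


tau = V / Q_flow
tau = 1.73 / 10.8 = 0.1602 s


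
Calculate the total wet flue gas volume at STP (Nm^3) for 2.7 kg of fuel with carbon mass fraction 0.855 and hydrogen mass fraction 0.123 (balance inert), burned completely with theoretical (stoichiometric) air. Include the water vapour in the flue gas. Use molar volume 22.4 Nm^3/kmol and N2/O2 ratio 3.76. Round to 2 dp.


Per kg fuel: CO2 = (C/12 kmol)*22.4 = (0.855/12)*22.4 = 1.59600 Nm^3
Per kg fuel: H2O = (H/2 kmol)*22.4 = (0.123/2)*22.4 = 1.37760 Nm^3
O2 needed per kg fuel = C/12 + H/4 = 0.855/12 + 0.123/4 = 0.10200000 kmol
Per kg fuel: N2 = O2*3.76*22.4 = 0.10200000*3.76*22.4 = 8.59085 Nm^3
Total per kg = 1.59600 + 1.37760 + 8.59085 = 11.56445 Nm^3
Total = 11.56445 * 2.7 = 31.22 Nm^3


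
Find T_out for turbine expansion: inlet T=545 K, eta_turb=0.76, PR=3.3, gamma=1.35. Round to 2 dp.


T_out = T_in * (1 - eta * (1 - PR^(-(gamma-1)/gamma)))
Exponent = -(1.35-1)/1.35 = -0.25925926
PR^exp = 3.3^(-0.25925926) = 0.73378775
Factor = 1 - 0.76*(1 - 0.73378775) = 0.79767869
T_out = 545 * 0.79767869 = 434.73 K


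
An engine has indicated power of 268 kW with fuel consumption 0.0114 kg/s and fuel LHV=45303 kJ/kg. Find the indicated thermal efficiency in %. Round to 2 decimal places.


eta_ith = (IP / (mf * LHV)) * 100
Denominator = 0.0114 * 45303 = 516.4542 kW
eta_ith = (268 / 516.4542) * 100 = 51.89%


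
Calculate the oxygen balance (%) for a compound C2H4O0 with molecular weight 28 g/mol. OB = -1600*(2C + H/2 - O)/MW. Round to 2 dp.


OB = -1600 * (2C + H/2 - O) / MW
Inner = 2*2 + 4/2 - 0 = 6.00
OB = -1600 * 6.00 / 28 = -342.86%


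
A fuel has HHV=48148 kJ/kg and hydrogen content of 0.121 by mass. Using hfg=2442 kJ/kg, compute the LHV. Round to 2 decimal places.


LHV = HHV - hfg * 9 * H
Water correction = 2442 * 9 * 0.121 = 2659.338 kJ/kg
LHV = 48148 - 2659.338 = 45488.66 kJ/kg


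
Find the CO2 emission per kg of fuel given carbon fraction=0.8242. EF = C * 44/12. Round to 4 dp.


EF = C_frac * (M_CO2 / M_C)
EF = 0.8242 * (44/12)
EF = 0.8242 * 3.666667 = 3.0221 kg_CO2/kg_fuel


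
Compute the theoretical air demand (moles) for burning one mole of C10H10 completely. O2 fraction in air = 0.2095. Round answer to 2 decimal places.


Balanced combustion: C10H10 + 12.5 O2 -> 10 CO2 + 5 H2O
O2 needed = C + H/4 = 10 + 10/4 = 12.50 moles
Air moles = O2 / 0.2095 = 12.50 / 0.2095 = 59.67 moles air


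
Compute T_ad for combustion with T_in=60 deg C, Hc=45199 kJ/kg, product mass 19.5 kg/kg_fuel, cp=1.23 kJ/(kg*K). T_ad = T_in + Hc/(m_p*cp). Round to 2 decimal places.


T_ad = T_in + Hc / (m_p * cp)
Denominator = 19.5 * 1.23 = 23.9850
Temperature rise = 45199 / 23.9850 = 1884.47 K
T_ad = 60 + 1884.47 = 1944.47 deg C


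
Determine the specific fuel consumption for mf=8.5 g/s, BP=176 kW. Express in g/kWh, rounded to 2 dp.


SFC = (mf / BP) * 3600
Rate = 8.5 / 176 = 0.048295 g/(s*kW)
SFC = 0.048295 * 3600 = 173.86 g/kWh


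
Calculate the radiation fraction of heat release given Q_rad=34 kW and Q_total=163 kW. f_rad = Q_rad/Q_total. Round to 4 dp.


f_rad = Q_rad / Q_total
f_rad = 34 / 163 = 0.2086


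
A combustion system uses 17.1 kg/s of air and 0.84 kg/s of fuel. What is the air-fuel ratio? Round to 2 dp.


AFR = m_air / m_fuel
AFR = 17.1 / 0.84 = 20.36


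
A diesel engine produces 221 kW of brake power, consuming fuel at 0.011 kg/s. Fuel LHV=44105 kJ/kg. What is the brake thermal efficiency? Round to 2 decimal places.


eta_BTE = (BP / (mf * LHV)) * 100
Denominator = 0.011 * 44105 = 485.1550 kW
eta_BTE = (221 / 485.1550) * 100 = 45.55%


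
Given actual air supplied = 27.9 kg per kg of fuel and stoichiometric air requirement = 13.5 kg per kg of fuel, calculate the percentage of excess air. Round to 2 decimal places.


Excess air = actual - stoichiometric = 27.9 - 13.5 = 14.40 kg/kg fuel
Excess air % = (excess / stoich) * 100 = (14.40 / 13.5) * 100 = 106.67%


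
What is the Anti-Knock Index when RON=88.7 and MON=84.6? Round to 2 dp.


AKI = (RON + MON) / 2
AKI = (88.7 + 84.6) / 2
AKI = 173.3 / 2 = 86.65


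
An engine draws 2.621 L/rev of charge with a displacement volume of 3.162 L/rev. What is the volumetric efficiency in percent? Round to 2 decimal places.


eta_v = (V_actual / V_disp) * 100
Ratio = 2.621 / 3.162 = 0.8289
eta_v = 0.8289 * 100 = 82.89%


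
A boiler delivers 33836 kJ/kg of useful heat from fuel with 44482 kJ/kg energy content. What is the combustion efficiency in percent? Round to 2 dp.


Efficiency = (Q_useful / Q_fuel) * 100
Efficiency = (33836 / 44482) * 100
Efficiency = 0.7607 * 100 = 76.07%


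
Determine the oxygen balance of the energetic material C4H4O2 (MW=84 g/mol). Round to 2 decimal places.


OB = -1600 * (2C + H/2 - O) / MW
Inner = 2*4 + 4/2 - 2 = 8.00
OB = -1600 * 8.00 / 84 = -152.38%


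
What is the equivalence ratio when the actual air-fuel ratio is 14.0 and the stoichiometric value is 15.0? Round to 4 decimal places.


phi = AFR_stoich / AFR_actual
phi = 15.0 / 14.0 = 1.0714


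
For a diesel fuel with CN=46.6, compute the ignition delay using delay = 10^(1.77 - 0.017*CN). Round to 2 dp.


delay = 10^(1.77 - 0.017*CN)
Exponent = 1.77 - 0.017*46.6 = 0.9778
delay = 10^0.9778 = 9.50 ms


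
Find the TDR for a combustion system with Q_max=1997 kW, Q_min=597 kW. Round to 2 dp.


TDR = Q_max / Q_min
TDR = 1997 / 597 = 3.35


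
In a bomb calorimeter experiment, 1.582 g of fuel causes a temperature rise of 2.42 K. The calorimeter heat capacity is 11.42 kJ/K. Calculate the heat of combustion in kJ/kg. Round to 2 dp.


Hc = C_cal * delta_T / m_fuel
Q_released = 11.42 * 2.42 = 27.6364 kJ
m_fuel = 1.582 g = 1.582/1000 kg = 0.001582 kg
Hc = 27.6364 / 0.001582 = 17469.28 kJ/kg


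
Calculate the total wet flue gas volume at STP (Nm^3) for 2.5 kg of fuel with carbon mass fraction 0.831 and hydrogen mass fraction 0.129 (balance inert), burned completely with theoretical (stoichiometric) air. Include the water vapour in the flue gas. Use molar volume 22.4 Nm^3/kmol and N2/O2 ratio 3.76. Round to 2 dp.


Per kg fuel: CO2 = (C/12 kmol)*22.4 = (0.831/12)*22.4 = 1.55120 Nm^3
Per kg fuel: H2O = (H/2 kmol)*22.4 = (0.129/2)*22.4 = 1.44480 Nm^3
O2 needed per kg fuel = C/12 + H/4 = 0.831/12 + 0.129/4 = 0.10150000 kmol
Per kg fuel: N2 = O2*3.76*22.4 = 0.10150000*3.76*22.4 = 8.54874 Nm^3
Total per kg = 1.55120 + 1.44480 + 8.54874 = 11.54474 Nm^3
Total = 11.54474 * 2.5 = 28.86 Nm^3


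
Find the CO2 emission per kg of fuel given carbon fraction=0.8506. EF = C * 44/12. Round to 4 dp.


EF = C_frac * (M_CO2 / M_C)
EF = 0.8506 * (44/12)
EF = 0.8506 * 3.666667 = 3.1189 kg_CO2/kg_fuel


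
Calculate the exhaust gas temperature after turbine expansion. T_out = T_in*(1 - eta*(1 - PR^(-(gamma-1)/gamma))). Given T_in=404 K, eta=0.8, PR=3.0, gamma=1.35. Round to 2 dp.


T_out = T_in * (1 - eta * (1 - PR^(-(gamma-1)/gamma)))
Exponent = -(1.35-1)/1.35 = -0.25925926
PR^exp = 3.0^(-0.25925926) = 0.75214556
Factor = 1 - 0.8*(1 - 0.75214556) = 0.80171645
T_out = 404 * 0.80171645 = 323.89 K


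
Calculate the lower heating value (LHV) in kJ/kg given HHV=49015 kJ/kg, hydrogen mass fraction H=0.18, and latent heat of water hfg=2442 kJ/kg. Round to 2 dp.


LHV = HHV - hfg * 9 * H
Water correction = 2442 * 9 * 0.18 = 3956.040 kJ/kg
LHV = 49015 - 3956.040 = 45058.96 kJ/kg


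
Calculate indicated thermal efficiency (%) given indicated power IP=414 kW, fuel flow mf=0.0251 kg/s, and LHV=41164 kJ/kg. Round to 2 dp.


eta_ith = (IP / (mf * LHV)) * 100
Denominator = 0.0251 * 41164 = 1033.2164 kW
eta_ith = (414 / 1033.2164) * 100 = 40.07%


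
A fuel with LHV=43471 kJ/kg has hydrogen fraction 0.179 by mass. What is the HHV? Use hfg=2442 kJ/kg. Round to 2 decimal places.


HHV = LHV + hfg * 9 * H
Water addition = 2442 * 9 * 0.179 = 3934.062 kJ/kg
HHV = 43471 + 3934.062 = 47405.06 kJ/kg


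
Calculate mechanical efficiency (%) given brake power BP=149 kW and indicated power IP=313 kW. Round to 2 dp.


eta_mech = (BP / IP) * 100
Ratio = 149 / 313 = 0.4760
eta_mech = 0.4760 * 100 = 47.60%


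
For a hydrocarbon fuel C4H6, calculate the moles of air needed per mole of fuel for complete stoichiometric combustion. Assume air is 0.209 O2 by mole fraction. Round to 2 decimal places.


Balanced combustion: C4H6 + 5.5 O2 -> 4 CO2 + 3 H2O
O2 needed = C + H/4 = 4 + 6/4 = 5.50 moles
Air moles = O2 / 0.209 = 5.50 / 0.209 = 26.32 moles air


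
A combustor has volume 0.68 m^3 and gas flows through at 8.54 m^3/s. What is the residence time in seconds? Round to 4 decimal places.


tau = V / Q_flow
tau = 0.68 / 8.54 = 0.0796 s


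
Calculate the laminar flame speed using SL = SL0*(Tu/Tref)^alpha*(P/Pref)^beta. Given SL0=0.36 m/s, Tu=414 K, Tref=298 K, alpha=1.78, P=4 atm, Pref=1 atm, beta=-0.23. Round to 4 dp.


SL = SL0 * (Tu/Tref)^alpha * (P/Pref)^beta
T ratio = 414/298 = 1.38926174
(T ratio)^alpha = 1.38926174^1.78 = 1.795377
(P/Pref)^beta = 4^(-0.23) = 0.726986
SL = 0.36 * 1.795377 * 0.726986 = 0.4699 m/s


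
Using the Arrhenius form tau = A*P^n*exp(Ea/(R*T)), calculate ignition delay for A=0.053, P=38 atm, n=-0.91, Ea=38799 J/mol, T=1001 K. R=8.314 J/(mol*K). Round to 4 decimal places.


tau = A * P^n * exp(Ea/(R*T))
P^n = 38^(-0.91) = 0.03650875
Ea/(R*T) = 38799/(8.314*1001) = 4.662045
exp(Ea/(R*T)) = 105.852299
tau = 0.053 * 0.03650875 * 105.852299 = 0.2048 ms
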